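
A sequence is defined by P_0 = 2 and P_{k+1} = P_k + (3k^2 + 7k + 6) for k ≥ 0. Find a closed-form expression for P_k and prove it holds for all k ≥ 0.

Claim: P_k = k^3 + 2k^2 + 3k + 2.

Base case: P_0 = 2, and 0^3 + 2·0^2 + 3·0 + 2 = 2.
Assume P_r = r^3 + 2r^2 + 3r + 2.
Then P_{r+1} = P_r + (3r^2 + 7r + 6) = (r^3 + 2r^2 + 3r + 2) + (3r^2 + 7r + 6) = r^3 + 5r^2 + 10r + 8,
and (r+1)^3 + 2·(r+1)^2 + 3·(r+1) + 2 = r^3 + 5r^2 + 10r + 8.
This completes the inductive step, so P_k = k^3 + 2k^2 + 3k + 2 for all k ≥ 0.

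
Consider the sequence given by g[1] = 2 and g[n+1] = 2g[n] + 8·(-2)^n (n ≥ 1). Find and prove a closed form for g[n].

Claim: g[n] = -2^n − 2·(-2)^n.

Base case: g[1] = 2, and -2^1 − 2·(-2)^1 = -2 + 4 = 2.
Assume g[k] = -2^k − 2·(-2)^k for some k ≥ 1.
Then g[k+1] = 2g[k] + 8·(-2)^k = 2·(-2^k − 2·(-2)^k) + 8·(-2)^k = -2^{k+1} − 4·(-2)^k + 8·(-2)^k = -2^{k+1} + 4·(-2)^k = -2^{k+1} − 2·(-2)^{k+1}.
By induction, g[n] = -2^n − 2·(-2)^n for all n ≥ 1.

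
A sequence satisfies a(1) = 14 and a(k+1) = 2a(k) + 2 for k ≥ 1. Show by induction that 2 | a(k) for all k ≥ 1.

Base case: a(1) = 14 = 2·7, so 2 | a(1).
Assume 2 | a(r), so a(r) = 2t for some integer t.
Then a(r+1) = 2a(r) + 2 = 2·(2t) + 2 = 2(2t + 1), so 2 | a(r+1).
This completes the inductive step, so 2 | a(k) for all k ≥ 1.

2 | a(k)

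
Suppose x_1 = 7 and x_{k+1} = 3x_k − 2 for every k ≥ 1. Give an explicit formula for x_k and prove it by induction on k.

Claim: x_k = 2·3^k + 1.

Base case: x_1 = 7, and 2·3^1 + 1 = 6 + 1 = 7.
Assume x_m = 2·3^m + 1 for some m ≥ 1.
Then x_{m+1} = 3x_m − 2 = 3·(2·3^m + 1) − 2 = 6·3^m + 3 − 2 = 2·3^{m+1} + 1.
By induction, x_k = 2·3^k + 1 for all k ≥ 1.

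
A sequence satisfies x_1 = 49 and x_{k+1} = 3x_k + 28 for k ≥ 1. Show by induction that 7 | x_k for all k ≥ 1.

Base case: x_1 = 49 = 7·7, so 7 | x_1.
Assume 7 | x_j, so x_j = 7t for some integer t.
Then x_{j+1} = 3x_j + 28 = 3·(7t) + 28 = 7(3t + 4), so 7 | x_{j+1}.
By induction, 7 | x_k for all k ≥ 1.

7 | x_k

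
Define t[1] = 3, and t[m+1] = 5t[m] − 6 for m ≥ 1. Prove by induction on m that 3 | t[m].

Base case: t[1] = 3 = 3·1, so 3 | t[1].
Assume 3 | t[j], so t[j] = 3s for some integer s.
Then t[j+1] = 5t[j] − 6 = 5·(3s) − 6 = 3(5s − 2), so 3 | t[j+1].
Hence 3 | t[m] for every m ≥ 1, by induction.

3 | t[m]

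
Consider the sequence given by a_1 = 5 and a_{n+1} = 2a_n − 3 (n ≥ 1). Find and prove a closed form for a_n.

Claim: a_n = 2^n + 3.

Base case: a_1 = 5, and 2^1 + 3 = 2 + 3 = 5.
Assume a_m = 2^m + 3 for some m ≥ 1.
Then a_{m+1} = 2a_m − 3 = 2·(2^m + 3) − 3 = 2^{m+1} + 6 − 3 = 2^{m+1} + 3.
By induction, a_n = 2^n + 3 for all n ≥ 1.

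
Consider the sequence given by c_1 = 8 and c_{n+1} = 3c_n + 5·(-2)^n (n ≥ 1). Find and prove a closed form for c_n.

Claim: c_n = 2·3^n − (-2)^n.

Base case: c_1 = 8, and 2·3^1 − (-2)^1 = 6 + 2 = 8.
Assume c_r = 2·3^r − (-2)^r for some r ≥ 1.
Then c_{r+1} = 3c_r + 5·(-2)^r = 3·(2·3^r − (-2)^r) + 5·(-2)^r = 2·3^{r+1} − 3·(-2)^r + 5·(-2)^r = 2·3^{r+1} + 2·(-2)^r = 2·3^{r+1} − (-2)^{r+1}.
Hence c_n = 2·3^n − (-2)^n for every n ≥ 1, by induction.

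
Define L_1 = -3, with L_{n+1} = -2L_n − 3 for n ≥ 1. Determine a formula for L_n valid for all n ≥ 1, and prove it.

Claim: L_n = (-2)^n − 1.

Base case: L_1 = -3, and (-2)^1 − 1 = -2 − 1 = -3.
Assume L_m = (-2)^m − 1 for some m ≥ 1.
Then L_{m+1} = -2L_m − 3 = -2·((-2)^m − 1) − 3 = -2·(-2)^m + 2 − 3 = (-2)^{m+1} − 1.
This completes the inductive step, so L_n = (-2)^n − 1 for all n ≥ 1.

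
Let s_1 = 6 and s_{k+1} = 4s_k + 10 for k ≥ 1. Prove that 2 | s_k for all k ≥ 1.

Base case: s_1 = 6 = 2·3, so 2 | s_1.
Assume 2 | s_r, so s_r = 2t for some integer t.
Then s_{r+1} = 4s_r + 10 = 4·(2t) + 10 = 2(4t + 5), so 2 | s_{r+1}.
By induction, 2 | s_k for all k ≥ 1.

2 | s_k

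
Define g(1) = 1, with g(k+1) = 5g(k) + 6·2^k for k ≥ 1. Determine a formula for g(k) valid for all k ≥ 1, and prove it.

Claim: g(k) = 5^k − 2·2^k.

Base case: g(1) = 1, and 5^1 − 2·2^1 = 5 − 4 = 1.
Assume g(m) = 5^m − 2·2^m for some m ≥ 1.
Then g(m+1) = 5g(m) + 6·2^m = 5·(5^m − 2·2^m) + 6·2^m = 5^{m+1} − 10·2^m + 6·2^m = 5^{m+1} − 4·2^m = 5^{m+1} − 2·2^{m+1}.
So the formula holds for m+1, and by induction g(k) = 5^k − 2·2^k for all k ≥ 1.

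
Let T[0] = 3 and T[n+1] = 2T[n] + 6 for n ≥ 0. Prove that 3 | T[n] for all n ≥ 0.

Base case: T[0] = 3 = 3·1, so 3 | T[0].
Assume 3 | T[r], so T[r] = 3t for some integer t.
Then T[r+1] = 2T[r] + 6 = 2·(3t) + 6 = 3(2t + 2), so 3 | T[r+1].
This completes the inductive step, so 3 | T[n] for all n ≥ 0.

3 | T[n]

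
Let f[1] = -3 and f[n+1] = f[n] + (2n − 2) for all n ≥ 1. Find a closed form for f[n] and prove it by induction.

Claim: f[n] = n^2 − 3n − 1.

Base case: f[1] = -3, and 1^2 − 3·1 − 1 = -3.
Assume f[r] = r^2 − 3r − 1.
Then f[r+1] = f[r] + (2r − 2) = (r^2 − 3r − 1) + (2r − 2) = r^2 − r − 3,
and (r+1)^2 − 3·(r+1) − 1 = r^2 − r − 3.
By induction, f[n] = n^2 − 3n − 1 for all n ≥ 1.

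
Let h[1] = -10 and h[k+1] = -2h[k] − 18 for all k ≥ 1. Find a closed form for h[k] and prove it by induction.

Claim: h[k] = 2·(-2)^k − 6.

Base case: h[1] = -10, and 2·(-2)^1 − 6 = -4 − 6 = -10.
Assume h[j] = 2·(-2)^j − 6 for some j ≥ 1.
Then h[j+1] = -2h[j] − 18 = -2·(2·(-2)^j − 6) − 18 = -4·(-2)^j + 12 − 18 = 2·(-2)^{j+1} − 6.
So the formula holds for j+1, and by induction h[k] = 2·(-2)^k − 6 for all k ≥ 1.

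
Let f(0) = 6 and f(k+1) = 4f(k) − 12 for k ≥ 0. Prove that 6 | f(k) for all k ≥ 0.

Base case: f(0) = 6 = 6·1, so 6 | f(0).
Assume 6 | f(j), so f(j) = 6t for some integer t.
Then f(j+1) = 4f(j) − 12 = 4·(6t) − 12 = 6(4t − 2), so 6 | f(j+1).
So the property holds for j+1, and by induction 6 | f(k) for all k ≥ 0.

6 | f(k)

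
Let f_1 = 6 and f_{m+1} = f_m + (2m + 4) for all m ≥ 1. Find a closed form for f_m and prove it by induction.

Claim: f_m = m^2 + 3m + 2.

Base case: f_1 = 6, and 1^2 + 3·1 + 2 = 6.
Assume f_j = j^2 + 3j + 2.
Then f_{j+1} = f_j + (2j + 4) = (j^2 + 3j + 2) + (2j + 4) = j^2 + 5j + 6,
and (j+1)^2 + 3·(j+1) + 2 = j^2 + 5j + 6.
This completes the inductive step, so f_m = m^2 + 3m + 2 for all m ≥ 1.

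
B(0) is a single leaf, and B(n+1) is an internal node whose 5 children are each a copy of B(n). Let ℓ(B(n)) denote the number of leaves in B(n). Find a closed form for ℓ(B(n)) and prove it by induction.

Claim: ℓ(B(n)) = 5^n.

Base case: ℓ(B(0)) = 1, and 5^0 = 1.
Assume ℓ(B(m)) = 5^m.
Then ℓ(B(m+1)) = 5·ℓ(B(m)) = 5·5^m = 5^{m+1}.
Hence ℓ(B(n)) = 5^n for every n ≥ 0, by induction.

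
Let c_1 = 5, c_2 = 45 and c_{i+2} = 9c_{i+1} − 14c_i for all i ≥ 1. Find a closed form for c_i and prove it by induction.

Claim: c_i = -2^i + 7^i.

Base cases: c_1 = 5 and -2^1 + 7^1 = 5; c_2 = 45 and -2^2 + 7^2 = 45.
Assume c_j = -2^j + 7^j for all 1 ≤ j ≤ m, where m ≥ 2.
Then c_{m+1} = 9c_m − 14c_{m−1} = 9·(-2^m + 7^m) − 14·(-2^{m−1} + 7^{m−1}) = -(9·2 − 14)2^{m−1} + (9·7 − 14)7^{m−1} = -4·2^{m−1} + 49·7^{m−1} = -2^{m+1} + 7^{m+1}.
This completes the inductive step, so c_i = -2^i + 7^i for all i ≥ 1.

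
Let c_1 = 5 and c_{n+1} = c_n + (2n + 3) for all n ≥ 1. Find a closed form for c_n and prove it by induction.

Claim: c_n = n^2 + 2n + 2.

Base case: c_1 = 5, and 1^2 + 2·1 + 2 = 5.
Assume c_m = m^2 + 2m + 2.
Then c_{m+1} = c_m + (2m + 3) = (m^2 + 2m + 2) + (2m + 3) = m^2 + 4m + 5,
and (m+1)^2 + 2·(m+1) + 2 = m^2 + 4m + 5.
By induction, c_n = n^2 + 2n + 2 for all n ≥ 1.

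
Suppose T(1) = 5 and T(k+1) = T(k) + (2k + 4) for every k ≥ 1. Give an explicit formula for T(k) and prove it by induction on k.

Claim: T(k) = k^2 + 3k + 1.

Base case: T(1) = 5, and 1^2 + 3·1 + 1 = 5.
Assume T(j) = j^2 + 3j + 1.
Then T(j+1) = T(j) + (2j + 4) = (j^2 + 3j + 1) + (2j + 4) = j^2 + 5j + 5,
and (j+1)^2 + 3·(j+1) + 1 = j^2 + 5j + 5.
Hence T(k) = k^2 + 3k + 1 for every k ≥ 1, by induction.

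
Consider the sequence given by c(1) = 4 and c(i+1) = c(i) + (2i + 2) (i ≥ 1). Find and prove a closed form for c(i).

Claim: c(i) = i^2 + i + 2.

Base case: c(1) = 4, and 1^2 + 1 + 2 = 4.
Assume c(r) = r^2 + r + 2.
Then c(r+1) = c(r) + (2r + 2) = (r^2 + r + 2) + (2r + 2) = r^2 + 3r + 4,
and (r+1)^2 + (r+1) + 2 = r^2 + 3r + 4.
Hence c(i) = i^2 + i + 2 for every i ≥ 1, by induction.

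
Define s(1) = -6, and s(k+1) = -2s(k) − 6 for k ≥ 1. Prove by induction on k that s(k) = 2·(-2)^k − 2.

Base case: s(1) = -6, and 2·(-2)^1 − 2 = -4 − 2 = -6.
Assume s(r) = 2·(-2)^r − 2 for some r ≥ 1.
Then s(r+1) = -2s(r) − 6 = -2·(2·(-2)^r − 2) − 6 = -4·(-2)^r + 4 − 6 = 2·(-2)^{r+1} − 2.
This completes the inductive step, so s(k) = 2·(-2)^k − 2 for all k ≥ 1.

s(k) = 2·(-2)^k − 2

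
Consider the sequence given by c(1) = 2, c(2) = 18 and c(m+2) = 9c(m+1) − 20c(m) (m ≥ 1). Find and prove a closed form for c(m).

Claim: c(m) = 2·5^m − 2·4^m.

Base cases: c(1) = 2 and 2·5^1 − 2·4^1 = 2; c(2) = 18 and 2·5^2 − 2·4^2 = 18.
Assume c(j) = 2·5^j − 2·4^j for all 1 ≤ j ≤ k, where k ≥ 2.
Then c(k+1) = 9c(k) − 20c(k−1) = 9·(2·5^k − 2·4^k) − 20·(2·5^{k−1} − 2·4^{k−1}) = 2·(9·5 − 20)5^{k−1} − 2·(9·4 − 20)4^{k−1} = 50·5^{k−1} − 32·4^{k−1} = 2·5^{k+1} − 2·4^{k+1}.
This completes the inductive step, so c(m) = 2·5^m − 2·4^m for all m ≥ 1.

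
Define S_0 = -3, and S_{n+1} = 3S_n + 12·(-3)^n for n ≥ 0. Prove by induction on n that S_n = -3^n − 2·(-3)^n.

Base case: S_0 = -3, and -3^0 − 2·(-3)^0 = -1 − 2 = -3.
Assume S_m = -3^m − 2·(-3)^m for some m ≥ 0.
Then S_{m+1} = 3S_m + 12·(-3)^m = 3·(-3^m − 2·(-3)^m) + 12·(-3)^m = -3^{m+1} − 6·(-3)^m + 12·(-3)^m = -3^{m+1} + 6·(-3)^m = -3^{m+1} − 2·(-3)^{m+1}.
This completes the inductive step, so S_n = -3^n − 2·(-3)^n for all n ≥ 0.

S_n = -3^n − 2·(-3)^n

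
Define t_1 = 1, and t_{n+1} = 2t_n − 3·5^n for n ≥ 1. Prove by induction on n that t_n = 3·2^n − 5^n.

Base case: t_1 = 1, and 3·2^1 − 5^1 = 6 − 5 = 1.
Assume t_j = 3·2^j − 5^j for some j ≥ 1.
Then t_{j+1} = 2t_j − 3·5^j = 2·(3·2^j − 5^j) − 3·5^j = 3·2^{j+1} − 2·5^j − 3·5^j = 3·2^{j+1} − 5·5^j = 3·2^{j+1} − 5^{j+1}.
This completes the inductive step, so t_n = 3·2^n − 5^n for all n ≥ 1.

t_n = 3·2^n − 5^n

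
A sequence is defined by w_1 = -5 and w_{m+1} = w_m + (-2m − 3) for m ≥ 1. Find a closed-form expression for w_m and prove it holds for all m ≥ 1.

Claim: w_m = -m^2 − 2m − 2.

Base case: w_1 = -5, and -1^2 − 2·1 − 2 = -5.
Assume w_j = -j^2 − 2j − 2.
Then w_{j+1} = w_j + (-2j − 3) = (-j^2 − 2j − 2) + (-2j − 3) = -j^2 − 4j − 5,
and -(j+1)^2 − 2·(j+1) − 2 = -j^2 − 4j − 5.
By induction, w_m = -m^2 − 2m − 2 for all m ≥ 1.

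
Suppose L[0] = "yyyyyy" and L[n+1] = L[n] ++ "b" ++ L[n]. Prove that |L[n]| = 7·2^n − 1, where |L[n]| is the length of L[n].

Base case: |L[0]| = 6, and 7·2^0 − 1 = 6.
Assume |L[r]| = 7·2^r − 1.
Then |L[r+1]| = |L[r]| + 1 + |L[r]| = 2|L[r]| + 1 = 2(7·2^r − 1) + 1 = 7·2^{r+1} − 2 + 1 = 7·2^{r+1} − 1.
By induction, |L[n]| = 7·2^n − 1 for all n ≥ 0.

|L[n]| = 7·2^n − 1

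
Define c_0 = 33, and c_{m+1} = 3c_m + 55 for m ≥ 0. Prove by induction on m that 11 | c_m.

Base case: c_0 = 33 = 11·3, so 11 | c_0.
Assume 11 | c_k, so c_k = 11t for some integer t.
Then c_{k+1} = 3c_k + 55 = 3·(11t) + 55 = 11(3t + 5), so 11 | c_{k+1}.
This completes the inductive step, so 11 | c_m for all m ≥ 0.

11 | c_m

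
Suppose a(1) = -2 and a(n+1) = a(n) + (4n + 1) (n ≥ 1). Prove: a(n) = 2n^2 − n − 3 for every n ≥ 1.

Base case: a(1) = -2, and 2·1^2 − 1 − 3 = -2.
Assume a(j) = 2j^2 − j − 3.
Then a(j+1) = a(j) + (4j + 1) = (2j^2 − j − 3) + (4j + 1) = 2j^2 + 3j − 2,
and 2·(j+1)^2 − (j+1) − 3 = 2j^2 + 3j − 2.
This completes the inductive step, so a(n) = 2n^2 − n − 3 for all n ≥ 1.

a(n) = 2n^2 − n − 3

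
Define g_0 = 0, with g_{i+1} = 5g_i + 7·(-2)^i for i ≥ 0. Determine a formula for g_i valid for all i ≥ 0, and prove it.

Claim: g_i = 5^i − (-2)^i.

Base case: g_0 = 0, and 5^0 − (-2)^0 = 1 − 1 = 0.
Assume g_m = 5^m − (-2)^m for some m ≥ 0.
Then g_{m+1} = 5g_m + 7·(-2)^m = 5·(5^m − (-2)^m) + 7·(-2)^m = 5^{m+1} − 5·(-2)^m + 7·(-2)^m = 5^{m+1} + 2·(-2)^m = 5^{m+1} − (-2)^{m+1}.
So the formula holds for m+1, and by induction g_i = 5^i − (-2)^i for all i ≥ 0.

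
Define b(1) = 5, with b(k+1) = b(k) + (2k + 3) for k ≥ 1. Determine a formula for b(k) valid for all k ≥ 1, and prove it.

Claim: b(k) = k^2 + 2k + 2.

Base case: b(1) = 5, and 1^2 + 2·1 + 2 = 5.
Assume b(j) = j^2 + 2j + 2.
Then b(j+1) = b(j) + (2j + 3) = (j^2 + 2j + 2) + (2j + 3) = j^2 + 4j + 5,
and (j+1)^2 + 2·(j+1) + 2 = j^2 + 4j + 5.
This completes the inductive step, so b(k) = k^2 + 2k + 2 for all k ≥ 1.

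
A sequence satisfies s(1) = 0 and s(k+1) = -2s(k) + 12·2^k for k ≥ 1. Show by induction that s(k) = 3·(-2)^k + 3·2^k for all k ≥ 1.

Base case: s(1) = 0, and 3·(-2)^1 + 3·2^1 = -6 + 6 = 0.
Assume s(m) = 3·(-2)^m + 3·2^m for some m ≥ 1.
Then s(m+1) = -2s(m) + 12·2^m = -2·(3·(-2)^m + 3·2^m) + 12·2^m = 3·(-2)^{m+1} − 6·2^m + 12·2^m = 3·(-2)^{m+1} + 6·2^m = 3·(-2)^{m+1} + 3·2^{m+1}.
Hence s(k) = 3·(-2)^k + 3·2^k for every k ≥ 1, by induction.

s(k) = 3·(-2)^k + 3·2^k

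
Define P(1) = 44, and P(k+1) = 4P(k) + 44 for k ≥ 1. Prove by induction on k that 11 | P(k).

Base case: P(1) = 44 = 11·4, so 11 | P(1).
Assume 11 | P(j), so P(j) = 11t for some integer t.
Then P(j+1) = 4P(j) + 44 = 4·(11t) + 44 = 11(4t + 4), so 11 | P(j+1).
By induction, 11 | P(k) for all k ≥ 1.

11 | P(k)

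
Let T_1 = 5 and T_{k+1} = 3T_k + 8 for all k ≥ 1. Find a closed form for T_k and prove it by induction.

Claim: T_k = 3^{k+1} − 4.

Base case: T_1 = 5, and 3^{1+1} − 4 = 9 − 4 = 5.
Assume T_r = 3^{r+1} − 4 for some r ≥ 1.
Then T_{r+1} = 3T_r + 8 = 3·(3^{r+1} − 4) + 8 = 3^{r+2} − 12 + 8 = 3^{r+2} − 4.
So the formula holds for r+1, and by induction T_k = 3^{k+1} − 4 for all k ≥ 1.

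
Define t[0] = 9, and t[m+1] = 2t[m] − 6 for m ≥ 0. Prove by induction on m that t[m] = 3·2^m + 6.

Base case: t[0] = 9, and 3·2^0 + 6 = 3 + 6 = 9.
Assume t[r] = 3·2^r + 6 for some r ≥ 0.
Then t[r+1] = 2t[r] − 6 = 2·(3·2^r + 6) − 6 = 6·2^r + 12 − 6 = 3·2^{r+1} + 6.
So the formula holds for r+1, and by induction t[m] = 3·2^m + 6 for all m ≥ 0.

t[m] = 3·2^m + 6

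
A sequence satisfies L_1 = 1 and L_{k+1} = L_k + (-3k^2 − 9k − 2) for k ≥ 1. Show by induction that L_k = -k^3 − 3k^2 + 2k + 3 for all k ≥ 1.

Base case: L_1 = 1, and -1^3 − 3·1^2 + 2·1 + 3 = 1.
Assume L_r = -r^3 − 3r^2 + 2r + 3.
Then L_{r+1} = L_r + (-3r^2 − 9r − 2) = (-r^3 − 3r^2 + 2r + 3) + (-3r^2 − 9r − 2) = -r^3 − 6r^2 − 7r + 1,
and -(r+1)^3 − 3·(r+1)^2 + 2·(r+1) + 3 = -r^3 − 6r^2 − 7r + 1.
By induction, L_k = -k^3 − 3k^2 + 2k + 3 for all k ≥ 1.

L_k = -k^3 − 3k^2 + 2k + 3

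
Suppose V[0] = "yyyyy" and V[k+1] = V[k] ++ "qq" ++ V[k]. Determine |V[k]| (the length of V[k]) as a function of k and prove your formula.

Claim: |V[k]| = 7·2^k − 2.

Base case: |V[0]| = 5, and 7·2^0 − 2 = 5.
Assume |V[j]| = 7·2^j − 2.
Then |V[j+1]| = |V[j]| + 2 + |V[j]| = 2|V[j]| + 2 = 2(7·2^j − 2) + 2 = 7·2^{j+1} − 4 + 2 = 7·2^{j+1} − 2.
Hence |V[k]| = 7·2^k − 2 for every k ≥ 0, by induction.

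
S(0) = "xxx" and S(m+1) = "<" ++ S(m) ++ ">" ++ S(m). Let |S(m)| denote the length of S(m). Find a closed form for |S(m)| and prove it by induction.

Claim: |S(m)| = 5·2^m − 2.

Base case: |S(0)| = 3, and 5·2^0 − 2 = 3.
Assume |S(j)| = 5·2^j − 2.
Then |S(j+1)| = 1 + |S(j)| + 1 + |S(j)| = 2|S(j)| + 2 = 2(5·2^j − 2) + 2 = 5·2^{j+1} − 4 + 2 = 5·2^{j+1} − 2.
By induction, |S(m)| = 5·2^m − 2 for all m ≥ 0.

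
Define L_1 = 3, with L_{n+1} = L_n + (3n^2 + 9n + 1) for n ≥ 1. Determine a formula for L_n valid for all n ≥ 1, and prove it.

Claim: L_n = n^3 + 3n^2 − 3n + 2.

Base case: L_1 = 3, and 1^3 + 3·1^2 − 3·1 + 2 = 3.
Assume L_j = j^3 + 3j^2 − 3j + 2.
Then L_{j+1} = L_j + (3j^2 + 9j + 1) = (j^3 + 3j^2 − 3j + 2) + (3j^2 + 9j + 1) = j^3 + 6j^2 + 6j + 3,
and (j+1)^3 + 3·(j+1)^2 − 3·(j+1) + 2 = j^3 + 6j^2 + 6j + 3.
Hence L_n = n^3 + 3n^2 − 3n + 2 for every n ≥ 1, by induction.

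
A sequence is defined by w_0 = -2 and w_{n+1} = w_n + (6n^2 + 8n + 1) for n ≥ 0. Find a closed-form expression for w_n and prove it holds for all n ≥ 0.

Claim: w_n = 2n^3 + n^2 − 2n − 2.

Base case: w_0 = -2, and 2·0^3 + 0^2 − 2·0 − 2 = -2.
Assume w_r = 2r^3 + r^2 − 2r − 2.
Then w_{r+1} = w_r + (6r^2 + 8r + 1) = (2r^3 + r^2 − 2r − 2) + (6r^2 + 8r + 1) = 2r^3 + 7r^2 + 6r − 1,
and 2·(r+1)^3 + (r+1)^2 − 2·(r+1) − 2 = 2r^3 + 7r^2 + 6r − 1.
By induction, w_n = 2n^3 + n^2 − 2n − 2 for all n ≥ 0.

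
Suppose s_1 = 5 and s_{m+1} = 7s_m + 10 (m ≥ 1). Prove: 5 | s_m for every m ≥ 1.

Base case: s_1 = 5 = 5·1, so 5 | s_1.
Assume 5 | s_j, so s_j = 5t for some integer t.
Then s_{j+1} = 7s_j + 10 = 7·(5t) + 10 = 5(7t + 2), so 5 | s_{j+1}.
Hence 5 | s_m for every m ≥ 1, by induction.

5 | s_m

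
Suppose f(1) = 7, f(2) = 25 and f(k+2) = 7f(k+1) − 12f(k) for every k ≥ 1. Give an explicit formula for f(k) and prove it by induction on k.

Claim: f(k) = 3^k + 4^k.

Base cases: f(1) = 7 and 3^1 + 4^1 = 7; f(2) = 25 and 3^2 + 4^2 = 25.
Assume f(j) = 3^j + 4^j for all 1 ≤ j ≤ r, where r ≥ 2.
Then f(r+1) = 7f(r) − 12f(r−1) = 7·(3^r + 4^r) − 12·(3^{r−1} + 4^{r−1}) = (7·3 − 12)3^{r−1} + (7·4 − 12)4^{r−1} = 9·3^{r−1} + 16·4^{r−1} = 3^{r+1} + 4^{r+1}.
So the formula holds for r+1, and by strong induction f(k) = 3^k + 4^k for all k ≥ 1.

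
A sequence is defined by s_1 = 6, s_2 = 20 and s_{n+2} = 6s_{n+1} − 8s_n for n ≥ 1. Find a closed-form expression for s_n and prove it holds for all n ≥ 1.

Claim: s_n = 2^n + 4^n.

Base cases: s_1 = 6 and 2^1 + 4^1 = 6; s_2 = 20 and 2^2 + 4^2 = 20.
Assume s_j = 2^j + 4^j for all 1 ≤ j ≤ k, where k ≥ 2.
Then s_{k+1} = 6s_k − 8s_{k−1} = 6·(2^k + 4^k) − 8·(2^{k−1} + 4^{k−1}) = (6·2 − 8)2^{k−1} + (6·4 − 8)4^{k−1} = 4·2^{k−1} + 16·4^{k−1} = 2^{k+1} + 4^{k+1}.
So the formula holds for k+1, and by strong induction s_n = 2^n + 4^n for all n ≥ 1.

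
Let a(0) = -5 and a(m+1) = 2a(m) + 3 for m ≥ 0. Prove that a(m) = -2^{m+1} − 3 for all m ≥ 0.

Base case: a(0) = -5, and -2^{0+1} − 3 = -2 − 3 = -5.
Assume a(k) = -2^{k+1} − 3 for some k ≥ 0.
Then a(k+1) = 2a(k) + 3 = 2·(-2^{k+1} − 3) + 3 = -2^{k+2} − 6 + 3 = -2^{k+2} − 3.
By induction, a(m) = -2^{m+1} − 3 for all m ≥ 0.

a(m) = -2^{m+1} − 3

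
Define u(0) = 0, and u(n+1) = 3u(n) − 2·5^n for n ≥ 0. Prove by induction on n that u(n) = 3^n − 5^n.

Base case: u(0) = 0, and 3^0 − 5^0 = 1 − 1 = 0.
Assume u(m) = 3^m − 5^m for some m ≥ 0.
Then u(m+1) = 3u(m) − 2·5^m = 3·(3^m − 5^m) − 2·5^m = 3^{m+1} − 3·5^m − 2·5^m = 3^{m+1} − 5·5^m = 3^{m+1} − 5^{m+1}.
This completes the inductive step, so u(n) = 3^n − 5^n for all n ≥ 0.

u(n) = 3^n − 5^n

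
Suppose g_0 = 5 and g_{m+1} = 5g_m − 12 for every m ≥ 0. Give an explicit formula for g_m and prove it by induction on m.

Claim: g_m = 2·5^m + 3.

Base case: g_0 = 5, and 2·5^0 + 3 = 2 + 3 = 5.
Assume g_k = 2·5^k + 3 for some k ≥ 0.
Then g_{k+1} = 5g_k − 12 = 5·(2·5^k + 3) − 12 = 10·5^k + 15 − 12 = 2·5^{k+1} + 3.
Hence g_m = 2·5^m + 3 for every m ≥ 0, by induction.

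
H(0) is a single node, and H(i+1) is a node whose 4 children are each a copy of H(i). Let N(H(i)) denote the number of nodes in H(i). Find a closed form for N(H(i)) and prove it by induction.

Claim: N(H(i)) = (4^{i+1} − 1)/3.

Base case: N(H(0)) = 1, and (4^{0+1} − 1)/3 = 1.
Assume N(H(j)) = (4^{j+1} − 1)/3.
Then N(H(j+1)) = 1 + 4N(H(j)) = 1 + 4·(4^{j+1} − 1)/3 = 1 + (4^{j+2} − 4)/3 = (3 + 4^{j+2} − 4)/3 = (4^{j+2} − 1)/3.
This completes the inductive step, so N(H(i)) = (4^{i+1} − 1)/3 for all i ≥ 0.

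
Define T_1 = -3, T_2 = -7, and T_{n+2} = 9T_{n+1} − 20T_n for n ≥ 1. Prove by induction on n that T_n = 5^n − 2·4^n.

Base cases: T_1 = -3 and 5^1 − 2·4^1 = -3; T_2 = -7 and 5^2 − 2·4^2 = -7.
Assume T_j = 5^j − 2·4^j for all 1 ≤ j ≤ m, where m ≥ 2.
Then T_{m+1} = 9T_m − 20T_{m−1} = 9·(5^m − 2·4^m) − 20·(5^{m−1} − 2·4^{m−1}) = (9·5 − 20)5^{m−1} − 2·(9·4 − 20)4^{m−1} = 25·5^{m−1} − 32·4^{m−1} = 5^{m+1} − 2·4^{m+1}.
This completes the inductive step, so T_n = 5^n − 2·4^n for all n ≥ 1.

T_n = 5^n − 2·4^n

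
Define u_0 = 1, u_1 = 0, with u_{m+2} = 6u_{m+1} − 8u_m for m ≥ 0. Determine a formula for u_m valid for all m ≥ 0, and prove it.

Claim: u_m = 2·2^m − 4^m.

Base cases: u_0 = 1 and 2·2^0 − 4^0 = 1; u_1 = 0 and 2·2^1 − 4^1 = 0.
Assume u_j = 2·2^j − 4^j for all 0 ≤ j ≤ r, where r ≥ 1.
Then u_{r+1} = 6u_r − 8u_{r−1} = 6·(2·2^r − 4^r) − 8·(2·2^{r−1} − 4^{r−1}) = 2·(6·2 − 8)2^{r−1} − (6·4 − 8)4^{r−1} = 8·2^{r−1} − 16·4^{r−1} = 2·2^{r+1} − 4^{r+1}.
So the formula holds for r+1, and by strong induction u_m = 2·2^m − 4^m for all m ≥ 0.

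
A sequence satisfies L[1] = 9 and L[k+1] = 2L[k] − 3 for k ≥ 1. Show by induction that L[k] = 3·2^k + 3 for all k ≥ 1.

Base case: L[1] = 9, and 3·2^1 + 3 = 6 + 3 = 9.
Assume L[m] = 3·2^m + 3 for some m ≥ 1.
Then L[m+1] = 2L[m] − 3 = 2·(3·2^m + 3) − 3 = 6·2^m + 6 − 3 = 3·2^{m+1} + 3.
Hence L[k] = 3·2^k + 3 for every k ≥ 1, by induction.

L[k] = 3·2^k + 3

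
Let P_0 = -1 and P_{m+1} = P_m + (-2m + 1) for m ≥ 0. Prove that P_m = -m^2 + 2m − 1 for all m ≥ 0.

Base case: P_0 = -1, and -0^2 + 2·0 − 1 = -1.
Assume P_r = -r^2 + 2r − 1.
Then P_{r+1} = P_r + (-2r + 1) = (-r^2 + 2r − 1) + (-2r + 1) = -r^2,
and -(r+1)^2 + 2·(r+1) − 1 = -r^2.
By induction, P_m = -m^2 + 2m − 1 for all m ≥ 0.

P_m = -m^2 + 2m − 1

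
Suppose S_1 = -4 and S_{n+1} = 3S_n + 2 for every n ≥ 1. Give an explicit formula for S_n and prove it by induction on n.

Claim: S_n = -3^n − 1.

Base case: S_1 = -4, and -3^1 − 1 = -3 − 1 = -4.
Assume S_j = -3^j − 1 for some j ≥ 1.
Then S_{j+1} = 3S_j + 2 = 3·(-3^j − 1) + 2 = -3^{j+1} − 3 + 2 = -3^{j+1} − 1.
By induction, S_n = -3^n − 1 for all n ≥ 1.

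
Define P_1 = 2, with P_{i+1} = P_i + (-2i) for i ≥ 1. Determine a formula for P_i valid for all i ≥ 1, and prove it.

Claim: P_i = -i^2 + i + 2.

Base case: P_1 = 2, and -1^2 + 1 + 2 = 2.
Assume P_k = -k^2 + k + 2.
Then P_{k+1} = P_k + (-2k) = (-k^2 + k + 2) + (-2k) = -k^2 − k + 2,
and -(k+1)^2 + (k+1) + 2 = -k^2 − k + 2.
This completes the inductive step, so P_i = -i^2 + i + 2 for all i ≥ 1.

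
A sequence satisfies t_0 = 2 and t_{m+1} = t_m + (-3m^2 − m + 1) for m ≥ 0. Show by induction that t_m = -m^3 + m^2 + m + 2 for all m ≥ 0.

Base case: t_0 = 2, and -0^3 + 0^2 + 0 + 2 = 2.
Assume t_k = -k^3 + k^2 + k + 2.
Then t_{k+1} = t_k + (-3k^2 − k + 1) = (-k^3 + k^2 + k + 2) + (-3k^2 − k + 1) = -k^3 − 2k^2 + 3,
and -(k+1)^3 + (k+1)^2 + (k+1) + 2 = -k^3 − 2k^2 + 3.
This completes the inductive step, so t_m = -m^3 + m^2 + m + 2 for all m ≥ 0.

t_m = -m^3 + m^2 + m + 2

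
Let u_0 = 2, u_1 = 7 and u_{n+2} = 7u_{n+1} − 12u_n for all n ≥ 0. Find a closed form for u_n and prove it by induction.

Claim: u_n = 3^n + 4^n.

Base cases: u_0 = 2 and 3^0 + 4^0 = 2; u_1 = 7 and 3^1 + 4^1 = 7.
Assume u_j = 3^j + 4^j for all 0 ≤ j ≤ m, where m ≥ 1.
Then u_{m+1} = 7u_m − 12u_{m−1} = 7·(3^m + 4^m) − 12·(3^{m−1} + 4^{m−1}) = (7·3 − 12)3^{m−1} + (7·4 − 12)4^{m−1} = 9·3^{m−1} + 16·4^{m−1} = 3^{m+1} + 4^{m+1}.
By strong induction, u_n = 3^n + 4^n for all n ≥ 0.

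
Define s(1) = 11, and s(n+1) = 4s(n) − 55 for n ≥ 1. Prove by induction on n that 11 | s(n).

Base case: s(1) = 11 = 11·1, so 11 | s(1).
Assume 11 | s(r), so s(r) = 11t for some integer t.
Then s(r+1) = 4s(r) − 55 = 4·(11t) − 55 = 11(4t − 5), so 11 | s(r+1).
So the property holds for r+1, and by induction 11 | s(n) for all n ≥ 1.

11 | s(n)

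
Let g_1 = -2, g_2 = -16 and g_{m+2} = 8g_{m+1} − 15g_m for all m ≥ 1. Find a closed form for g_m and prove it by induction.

Claim: g_m = -5^m + 3^m.

Base cases: g_1 = -2 and -5^1 + 3^1 = -2; g_2 = -16 and -5^2 + 3^2 = -16.
Assume g_j = -5^j + 3^j for all 1 ≤ j ≤ k, where k ≥ 2.
Then g_{k+1} = 8g_k − 15g_{k−1} = 8·(-5^k + 3^k) − 15·(-5^{k−1} + 3^{k−1}) = -(8·5 − 15)5^{k−1} + (8·3 − 15)3^{k−1} = -25·5^{k−1} + 9·3^{k−1} = -5^{k+1} + 3^{k+1}.
This completes the inductive step, so g_m = -5^m + 3^m for all m ≥ 1.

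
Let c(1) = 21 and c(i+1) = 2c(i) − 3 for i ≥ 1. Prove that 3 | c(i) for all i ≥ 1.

Base case: c(1) = 21 = 3·7, so 3 | c(1).
Assume 3 | c(k), so c(k) = 3t for some integer t.
Then c(k+1) = 2c(k) − 3 = 2·(3t) − 3 = 3(2t − 1), so 3 | c(k+1).
Hence 3 | c(i) for every i ≥ 1, by induction.

3 | c(i)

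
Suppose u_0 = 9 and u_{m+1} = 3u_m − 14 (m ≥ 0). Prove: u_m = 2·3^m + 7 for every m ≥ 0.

Base case: u_0 = 9, and 2·3^0 + 7 = 2 + 7 = 9.
Assume u_r = 2·3^r + 7 for some r ≥ 0.
Then u_{r+1} = 3u_r − 14 = 3·(2·3^r + 7) − 14 = 6·3^r + 21 − 14 = 2·3^{r+1} + 7.
By induction, u_m = 2·3^m + 7 for all m ≥ 0.

u_m = 2·3^m + 7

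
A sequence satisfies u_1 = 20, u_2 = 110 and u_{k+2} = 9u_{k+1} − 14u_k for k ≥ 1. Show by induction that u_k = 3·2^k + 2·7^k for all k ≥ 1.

Base cases: u_1 = 20 and 3·2^1 + 2·7^1 = 20; u_2 = 110 and 3·2^2 + 2·7^2 = 110.
Assume u_j = 3·2^j + 2·7^j for all 1 ≤ j ≤ m, where m ≥ 2.
Then u_{m+1} = 9u_m − 14u_{m−1} = 9·(3·2^m + 2·7^m) − 14·(3·2^{m−1} + 2·7^{m−1}) = 3·(9·2 − 14)2^{m−1} + 2·(9·7 − 14)7^{m−1} = 12·2^{m−1} + 98·7^{m−1} = 3·2^{m+1} + 2·7^{m+1}.
Hence u_k = 3·2^k + 2·7^k for every k ≥ 1, by strong induction.

u_k = 3·2^k + 2·7^k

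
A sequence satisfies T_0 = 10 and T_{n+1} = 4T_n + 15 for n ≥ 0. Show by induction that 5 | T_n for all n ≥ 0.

Base case: T_0 = 10 = 5·2, so 5 | T_0.
Assume 5 | T_k, so T_k = 5t for some integer t.
Then T_{k+1} = 4T_k + 15 = 4·(5t) + 15 = 5(4t + 3), so 5 | T_{k+1}.
So the property holds for k+1, and by induction 5 | T_n for all n ≥ 0.

5 | T_n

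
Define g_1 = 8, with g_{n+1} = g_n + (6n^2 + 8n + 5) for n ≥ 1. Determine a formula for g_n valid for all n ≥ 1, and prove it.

Claim: g_n = 2n^3 + n^2 + 2n + 3.

Base case: g_1 = 8, and 2·1^3 + 1^2 + 2·1 + 3 = 8.
Assume g_k = 2k^3 + k^2 + 2k + 3.
Then g_{k+1} = g_k + (6k^2 + 8k + 5) = (2k^3 + k^2 + 2k + 3) + (6k^2 + 8k + 5) = 2k^3 + 7k^2 + 10k + 8,
and 2·(k+1)^3 + (k+1)^2 + 2·(k+1) + 3 = 2k^3 + 7k^2 + 10k + 8.
This completes the inductive step, so g_n = 2n^3 + n^2 + 2n + 3 for all n ≥ 1.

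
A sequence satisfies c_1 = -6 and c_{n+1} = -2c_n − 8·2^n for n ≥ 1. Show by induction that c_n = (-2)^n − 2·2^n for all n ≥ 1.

Base case: c_1 = -6, and (-2)^1 − 2·2^1 = -2 − 4 = -6.
Assume c_j = (-2)^j − 2·2^j for some j ≥ 1.
Then c_{j+1} = -2c_j − 8·2^j = -2·((-2)^j − 2·2^j) − 8·2^j = (-2)^{j+1} + 4·2^j − 8·2^j = (-2)^{j+1} − 4·2^j = (-2)^{j+1} − 2·2^{j+1}.
So the formula holds for j+1, and by induction c_n = (-2)^n − 2·2^n for all n ≥ 1.

c_n = (-2)^n − 2·2^n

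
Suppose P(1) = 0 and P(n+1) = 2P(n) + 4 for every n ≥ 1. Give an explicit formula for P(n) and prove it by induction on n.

Claim: P(n) = 2^{n+1} − 4.

Base case: P(1) = 0, and 2^{1+1} − 4 = 4 − 4 = 0.
Assume P(m) = 2^{m+1} − 4 for some m ≥ 1.
Then P(m+1) = 2P(m) + 4 = 2·(2^{m+1} − 4) + 4 = 2^{m+2} − 8 + 4 = 2^{m+2} − 4.
Hence P(n) = 2^{n+1} − 4 for every n ≥ 1, by induction.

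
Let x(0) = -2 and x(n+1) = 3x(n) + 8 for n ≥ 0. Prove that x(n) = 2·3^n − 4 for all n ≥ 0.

Base case: x(0) = -2, and 2·3^0 − 4 = 2 − 4 = -2.
Assume x(j) = 2·3^j − 4 for some j ≥ 0.
Then x(j+1) = 3x(j) + 8 = 3·(2·3^j − 4) + 8 = 6·3^j − 12 + 8 = 2·3^{j+1} − 4.
Hence x(n) = 2·3^n − 4 for every n ≥ 0, by induction.

x(n) = 2·3^n − 4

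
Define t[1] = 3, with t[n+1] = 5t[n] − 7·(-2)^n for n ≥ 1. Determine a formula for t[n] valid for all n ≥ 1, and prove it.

Claim: t[n] = 5^n + (-2)^n.

Base case: t[1] = 3, and 5^1 + (-2)^1 = 5 − 2 = 3.
Assume t[m] = 5^m + (-2)^m for some m ≥ 1.
Then t[m+1] = 5t[m] − 7·(-2)^m = 5·(5^m + (-2)^m) − 7·(-2)^m = 5^{m+1} + 5·(-2)^m − 7·(-2)^m = 5^{m+1} − 2·(-2)^m = 5^{m+1} + (-2)^{m+1}.
So the formula holds for m+1, and by induction t[n] = 5^n + (-2)^n for all n ≥ 1.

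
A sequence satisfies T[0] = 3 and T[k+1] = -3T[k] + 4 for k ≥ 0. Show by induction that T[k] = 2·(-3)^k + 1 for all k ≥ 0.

Base case: T[0] = 3, and 2·(-3)^0 + 1 = 2 + 1 = 3.
Assume T[m] = 2·(-3)^m + 1 for some m ≥ 0.
Then T[m+1] = -3T[m] + 4 = -3·(2·(-3)^m + 1) + 4 = -6·(-3)^m − 3 + 4 = 2·(-3)^{m+1} + 1.
Hence T[k] = 2·(-3)^k + 1 for every k ≥ 0, by induction.

T[k] = 2·(-3)^k + 1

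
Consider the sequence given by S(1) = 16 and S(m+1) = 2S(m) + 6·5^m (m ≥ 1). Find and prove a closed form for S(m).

Claim: S(m) = 3·2^m + 2·5^m.

Base case: S(1) = 16, and 3·2^1 + 2·5^1 = 6 + 10 = 16.
Assume S(j) = 3·2^j + 2·5^j for some j ≥ 1.
Then S(j+1) = 2S(j) + 6·5^j = 2·(3·2^j + 2·5^j) + 6·5^j = 3·2^{j+1} + 4·5^j + 6·5^j = 3·2^{j+1} + 10·5^j = 3·2^{j+1} + 2·5^{j+1}.
Hence S(m) = 3·2^m + 2·5^m for every m ≥ 1, by induction.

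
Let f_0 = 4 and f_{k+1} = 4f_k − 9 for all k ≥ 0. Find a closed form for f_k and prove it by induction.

Claim: f_k = 4^k + 3.

Base case: f_0 = 4, and 4^0 + 3 = 1 + 3 = 4.
Assume f_m = 4^m + 3 for some m ≥ 0.
Then f_{m+1} = 4f_m − 9 = 4·(4^m + 3) − 9 = 4^{m+1} + 12 − 9 = 4^{m+1} + 3.
By induction, f_k = 4^k + 3 for all k ≥ 0.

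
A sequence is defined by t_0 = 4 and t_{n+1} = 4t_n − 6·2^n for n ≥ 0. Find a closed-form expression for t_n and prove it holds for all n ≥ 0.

Claim: t_n = 4^n + 3·2^n.

Base case: t_0 = 4, and 4^0 + 3·2^0 = 1 + 3 = 4.
Assume t_r = 4^r + 3·2^r for some r ≥ 0.
Then t_{r+1} = 4t_r − 6·2^r = 4·(4^r + 3·2^r) − 6·2^r = 4^{r+1} + 12·2^r − 6·2^r = 4^{r+1} + 6·2^r = 4^{r+1} + 3·2^{r+1}.
By induction, t_n = 4^n + 3·2^n for all n ≥ 0.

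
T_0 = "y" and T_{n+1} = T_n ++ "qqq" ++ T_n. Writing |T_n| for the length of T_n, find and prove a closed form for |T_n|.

Claim: |T_n| = 2^{n+2} − 3.

Base case: |T_0| = 1, and 2^{0+2} − 3 = 1.
Assume |T_m| = 2^{m+2} − 3.
Then |T_{m+1}| = |T_m| + 3 + |T_m| = 2|T_m| + 3 = 2(2^{m+2} − 3) + 3 = 2^{m+3} − 6 + 3 = 2^{m+3} − 3.
By induction, |T_n| = 2^{n+2} − 3 for all n ≥ 0.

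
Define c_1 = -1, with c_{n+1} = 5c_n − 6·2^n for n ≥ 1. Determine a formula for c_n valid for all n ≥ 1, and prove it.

Claim: c_n = -5^n + 2·2^n.

Base case: c_1 = -1, and -5^1 + 2·2^1 = -5 + 4 = -1.
Assume c_m = -5^m + 2·2^m for some m ≥ 1.
Then c_{m+1} = 5c_m − 6·2^m = 5·(-5^m + 2·2^m) − 6·2^m = -5^{m+1} + 10·2^m − 6·2^m = -5^{m+1} + 4·2^m = -5^{m+1} + 2·2^{m+1}.
This completes the inductive step, so c_n = -5^n + 2·2^n for all n ≥ 1.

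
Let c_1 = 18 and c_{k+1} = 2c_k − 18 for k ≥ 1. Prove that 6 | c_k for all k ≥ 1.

Base case: c_1 = 18 = 6·3, so 6 | c_1.
Assume 6 | c_m, so c_m = 6t for some integer t.
Then c_{m+1} = 2c_m − 18 = 2·(6t) − 18 = 6(2t − 3), so 6 | c_{m+1}.
Hence 6 | c_k for every k ≥ 1, by induction.

6 | c_k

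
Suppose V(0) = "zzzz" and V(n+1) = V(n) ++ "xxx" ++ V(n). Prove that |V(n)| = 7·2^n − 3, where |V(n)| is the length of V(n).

Base case: |V(0)| = 4, and 7·2^0 − 3 = 4.
Assume |V(r)| = 7·2^r − 3.
Then |V(r+1)| = |V(r)| + 3 + |V(r)| = 2|V(r)| + 3 = 2(7·2^r − 3) + 3 = 7·2^{r+1} − 6 + 3 = 7·2^{r+1} − 3.
This completes the inductive step, so |V(n)| = 7·2^n − 3 for all n ≥ 0.

|V(n)| = 7·2^n − 3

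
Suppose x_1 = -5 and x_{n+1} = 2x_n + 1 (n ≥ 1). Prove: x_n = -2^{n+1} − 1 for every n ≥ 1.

Base case: x_1 = -5, and -2^{1+1} − 1 = -4 − 1 = -5.
Assume x_m = -2^{m+1} − 1 for some m ≥ 1.
Then x_{m+1} = 2x_m + 1 = 2·(-2^{m+1} − 1) + 1 = -2^{m+2} − 2 + 1 = -2^{m+2} − 1.
Hence x_n = -2^{n+1} − 1 for every n ≥ 1, by induction.

x_n = -2^{n+1} − 1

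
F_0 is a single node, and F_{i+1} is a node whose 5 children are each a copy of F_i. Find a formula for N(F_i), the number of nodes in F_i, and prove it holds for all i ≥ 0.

Claim: N(F_i) = (5^{i+1} − 1)/4.

Base case: N(F_0) = 1, and (5^{0+1} − 1)/4 = 1.
Assume N(F_m) = (5^{m+1} − 1)/4.
Then N(F_{m+1}) = 1 + 5N(F_m) = 1 + 5·(5^{m+1} − 1)/4 = 1 + (5^{m+2} − 5)/4 = (4 + 5^{m+2} − 5)/4 = (5^{m+2} − 1)/4.
Hence N(F_i) = (5^{i+1} − 1)/4 for every i ≥ 0, by induction.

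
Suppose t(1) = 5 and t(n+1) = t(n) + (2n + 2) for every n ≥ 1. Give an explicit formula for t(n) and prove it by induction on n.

Claim: t(n) = n^2 + n + 3.

Base case: t(1) = 5, and 1^2 + 1 + 3 = 5.
Assume t(r) = r^2 + r + 3.
Then t(r+1) = t(r) + (2r + 2) = (r^2 + r + 3) + (2r + 2) = r^2 + 3r + 5,
and (r+1)^2 + (r+1) + 3 = r^2 + 3r + 5.
This completes the inductive step, so t(n) = n^2 + n + 3 for all n ≥ 1.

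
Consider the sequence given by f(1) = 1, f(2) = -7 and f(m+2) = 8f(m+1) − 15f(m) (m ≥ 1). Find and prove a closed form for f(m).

Claim: f(m) = 2·3^m − 5^m.

Base cases: f(1) = 1 and 2·3^1 − 5^1 = 1; f(2) = -7 and 2·3^2 − 5^2 = -7.
Assume f(j) = 2·3^j − 5^j for all 1 ≤ j ≤ k, where k ≥ 2.
Then f(k+1) = 8f(k) − 15f(k−1) = 8·(2·3^k − 5^k) − 15·(2·3^{k−1} − 5^{k−1}) = 2·(8·3 − 15)3^{k−1} − (8·5 − 15)5^{k−1} = 18·3^{k−1} − 25·5^{k−1} = 2·3^{k+1} − 5^{k+1}.
So the formula holds for k+1, and by strong induction f(m) = 2·3^m − 5^m for all m ≥ 1.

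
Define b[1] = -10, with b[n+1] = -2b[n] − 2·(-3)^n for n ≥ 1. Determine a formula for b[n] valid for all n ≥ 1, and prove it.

Claim: b[n] = 2·(-2)^n + 2·(-3)^n.

Base case: b[1] = -10, and 2·(-2)^1 + 2·(-3)^1 = -4 − 6 = -10.
Assume b[k] = 2·(-2)^k + 2·(-3)^k for some k ≥ 1.
Then b[k+1] = -2b[k] − 2·(-3)^k = -2·(2·(-2)^k + 2·(-3)^k) − 2·(-3)^k = 2·(-2)^{k+1} − 4·(-3)^k − 2·(-3)^k = 2·(-2)^{k+1} − 6·(-3)^k = 2·(-2)^{k+1} + 2·(-3)^{k+1}.
By induction, b[n] = 2·(-2)^n + 2·(-3)^n for all n ≥ 1.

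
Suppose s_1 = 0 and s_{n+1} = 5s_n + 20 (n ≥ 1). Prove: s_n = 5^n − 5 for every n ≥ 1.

Base case: s_1 = 0, and 5^1 − 5 = 5 − 5 = 0.
Assume s_r = 5^r − 5 for some r ≥ 1.
Then s_{r+1} = 5s_r + 20 = 5·(5^r − 5) + 20 = 5^{r+1} − 25 + 20 = 5^{r+1} − 5.
Hence s_n = 5^n − 5 for every n ≥ 1, by induction.

s_n = 5^n − 5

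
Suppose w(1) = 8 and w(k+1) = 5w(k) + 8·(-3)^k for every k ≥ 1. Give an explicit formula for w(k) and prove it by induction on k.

Claim: w(k) = 5^k − (-3)^k.

Base case: w(1) = 8, and 5^1 − (-3)^1 = 5 + 3 = 8.
Assume w(m) = 5^m − (-3)^m for some m ≥ 1.
Then w(m+1) = 5w(m) + 8·(-3)^m = 5·(5^m − (-3)^m) + 8·(-3)^m = 5^{m+1} − 5·(-3)^m + 8·(-3)^m = 5^{m+1} + 3·(-3)^m = 5^{m+1} − (-3)^{m+1}.
By induction, w(k) = 5^k − (-3)^k for all k ≥ 1.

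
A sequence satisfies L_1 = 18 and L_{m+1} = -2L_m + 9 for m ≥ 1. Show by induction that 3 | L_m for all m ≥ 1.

Base case: L_1 = 18 = 3·6, so 3 | L_1.
Assume 3 | L_j, so L_j = 3t for some integer t.
Then L_{j+1} = -2L_j + 9 = -2·(3t) + 9 = 3(-2t + 3), so 3 | L_{j+1}.
Hence 3 | L_m for every m ≥ 1, by induction.

3 | L_m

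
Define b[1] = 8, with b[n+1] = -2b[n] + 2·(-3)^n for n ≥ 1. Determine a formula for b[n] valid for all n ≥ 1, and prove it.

Claim: b[n] = -(-2)^n − 2·(-3)^n.

Base case: b[1] = 8, and -(-2)^1 − 2·(-3)^1 = 2 + 6 = 8.
Assume b[k] = -(-2)^k − 2·(-3)^k for some k ≥ 1.
Then b[k+1] = -2b[k] + 2·(-3)^k = -2·(-(-2)^k − 2·(-3)^k) + 2·(-3)^k = -(-2)^{k+1} + 4·(-3)^k + 2·(-3)^k = -(-2)^{k+1} + 6·(-3)^k = -(-2)^{k+1} − 2·(-3)^{k+1}.
This completes the inductive step, so b[n] = -(-2)^n − 2·(-3)^n for all n ≥ 1.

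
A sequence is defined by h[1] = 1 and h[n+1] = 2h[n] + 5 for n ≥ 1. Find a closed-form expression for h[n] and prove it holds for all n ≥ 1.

Claim: h[n] = 3·2^n − 5.

Base case: h[1] = 1, and 3·2^1 − 5 = 6 − 5 = 1.
Assume h[k] = 3·2^k − 5 for some k ≥ 1.
Then h[k+1] = 2h[k] + 5 = 2·(3·2^k − 5) + 5 = 6·2^k − 10 + 5 = 3·2^{k+1} − 5.
So the formula holds for k+1, and by induction h[n] = 3·2^n − 5 for all n ≥ 1.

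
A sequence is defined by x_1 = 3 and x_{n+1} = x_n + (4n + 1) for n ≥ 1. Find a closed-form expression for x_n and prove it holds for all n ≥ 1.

Claim: x_n = 2n^2 − n + 2.

Base case: x_1 = 3, and 2·1^2 − 1 + 2 = 3.
Assume x_r = 2r^2 − r + 2.
Then x_{r+1} = x_r + (4r + 1) = (2r^2 − r + 2) + (4r + 1) = 2r^2 + 3r + 3,
and 2·(r+1)^2 − (r+1) + 2 = 2r^2 + 3r + 3.
This completes the inductive step, so x_n = 2n^2 − n + 2 for all n ≥ 1.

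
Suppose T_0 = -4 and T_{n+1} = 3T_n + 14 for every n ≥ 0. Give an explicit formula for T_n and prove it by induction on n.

Claim: T_n = 3^{n+1} − 7.

Base case: T_0 = -4, and 3^{0+1} − 7 = 3 − 7 = -4.
Assume T_r = 3^{r+1} − 7 for some r ≥ 0.
Then T_{r+1} = 3T_r + 14 = 3·(3^{r+1} − 7) + 14 = 3^{r+2} − 21 + 14 = 3^{r+2} − 7.
Hence T_n = 3^{n+1} − 7 for every n ≥ 0, by induction.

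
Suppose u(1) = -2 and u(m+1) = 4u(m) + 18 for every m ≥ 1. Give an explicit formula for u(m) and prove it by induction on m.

Claim: u(m) = 4^m − 6.

Base case: u(1) = -2, and 4^1 − 6 = 4 − 6 = -2.
Assume u(k) = 4^k − 6 for some k ≥ 1.
Then u(k+1) = 4u(k) + 18 = 4·(4^k − 6) + 18 = 4^{k+1} − 24 + 18 = 4^{k+1} − 6.
This completes the inductive step, so u(m) = 4^m − 6 for all m ≥ 1.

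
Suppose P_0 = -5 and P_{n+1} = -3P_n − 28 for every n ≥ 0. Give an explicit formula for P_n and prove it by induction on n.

Claim: P_n = 2·(-3)^n − 7.

Base case: P_0 = -5, and 2·(-3)^0 − 7 = 2 − 7 = -5.
Assume P_k = 2·(-3)^k − 7 for some k ≥ 0.
Then P_{k+1} = -3P_k − 28 = -3·(2·(-3)^k − 7) − 28 = -6·(-3)^k + 21 − 28 = 2·(-3)^{k+1} − 7.
Hence P_n = 2·(-3)^n − 7 for every n ≥ 0, by induction.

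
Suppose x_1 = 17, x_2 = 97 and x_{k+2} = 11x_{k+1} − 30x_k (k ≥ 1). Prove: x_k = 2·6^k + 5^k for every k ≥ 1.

Base cases: x_1 = 17 and 2·6^1 + 5^1 = 17; x_2 = 97 and 2·6^2 + 5^2 = 97.
Assume x_j = 2·6^j + 5^j for all 1 ≤ j ≤ r, where r ≥ 2.
Then x_{r+1} = 11x_r − 30x_{r−1} = 11·(2·6^r + 5^r) − 30·(2·6^{r−1} + 5^{r−1}) = 2·(11·6 − 30)6^{r−1} + (11·5 − 30)5^{r−1} = 72·6^{r−1} + 25·5^{r−1} = 2·6^{r+1} + 5^{r+1}.
By strong induction, x_k = 2·6^k + 5^k for all k ≥ 1.

x_k = 2·6^k + 5^k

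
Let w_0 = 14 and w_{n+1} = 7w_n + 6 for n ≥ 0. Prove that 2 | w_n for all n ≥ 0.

Base case: w_0 = 14 = 2·7, so 2 | w_0.
Assume 2 | w_k, so w_k = 2t for some integer t.
Then w_{k+1} = 7w_k + 6 = 7·(2t) + 6 = 2(7t + 3), so 2 | w_{k+1}.
By induction, 2 | w_n for all n ≥ 0.

2 | w_n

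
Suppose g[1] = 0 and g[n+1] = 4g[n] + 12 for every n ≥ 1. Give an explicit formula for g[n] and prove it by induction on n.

Claim: g[n] = 4^n − 4.

Base case: g[1] = 0, and 4^1 − 4 = 4 − 4 = 0.
Assume g[r] = 4^r − 4 for some r ≥ 1.
Then g[r+1] = 4g[r] + 12 = 4·(4^r − 4) + 12 = 4^{r+1} − 16 + 12 = 4^{r+1} − 4.
So the formula holds for r+1, and by induction g[n] = 4^n − 4 for all n ≥ 1.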